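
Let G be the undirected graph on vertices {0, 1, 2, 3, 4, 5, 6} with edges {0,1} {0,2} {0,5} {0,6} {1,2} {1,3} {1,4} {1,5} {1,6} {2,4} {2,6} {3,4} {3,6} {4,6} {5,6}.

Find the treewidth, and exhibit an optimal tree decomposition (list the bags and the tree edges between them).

Every bag has size at most 4, so the width is 4 − 1 = 3 and tw(G) ≤ 3. For the lower bound, the 4 vertices {0, 1, 2, 6} are pairwise adjacent, and any tree decomposition puts a clique entirely inside one bag — forcing width ≥ 3. Hence tw(G) = 3 exactly.

Treewidth 3.
One such decomposition:
Bags: B1 = {0, 1, 2, 6}  B2 = {0, 1, 5, 6}  B3 = {1, 2, 4, 6}  B4 = {1, 3, 4, 6}
Tree: B1–B2, B1–B3, B3–B4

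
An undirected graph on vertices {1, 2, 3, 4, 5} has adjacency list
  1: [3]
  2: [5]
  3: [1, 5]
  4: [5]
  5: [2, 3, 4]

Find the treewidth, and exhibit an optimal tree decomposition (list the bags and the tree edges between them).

Treewidth 1.
One optimal decomposition is:
Bags: B1 = {3, 5}  B2 = {2, 5}  B3 = {1, 3}  B4 = {4, 5}
Tree: B1–B2, B1–B3, B2–B4

Every bag has size at most 2, so the width is 2 − 1 = 1 and tw(G) ≤ 1. Any graph with an edge has treewidth ≥ 1, and G has the edge 3–5. Combining the bounds, tw(G) = 1.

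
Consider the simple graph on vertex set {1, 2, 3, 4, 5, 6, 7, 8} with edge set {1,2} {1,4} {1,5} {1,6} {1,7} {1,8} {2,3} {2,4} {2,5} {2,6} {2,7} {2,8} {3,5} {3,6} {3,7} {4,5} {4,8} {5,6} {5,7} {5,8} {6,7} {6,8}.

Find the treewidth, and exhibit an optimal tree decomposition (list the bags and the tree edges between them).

Treewidth 4.
One optimal decomposition is:
Bags: B1 = {2, 3, 5, 6, 7}  B2 = {1, 2, 5, 6, 7}  B3 = {1, 2, 5, 6, 8}  B4 = {1, 2, 4, 5, 8}
Tree: B1–B2, B2–B3, B3–B4

Each bag holds 5 vertices, so the decomposition has width 4, which upper-bounds the treewidth. For the lower bound, the 5 vertices {1, 2, 4, 5, 8} are pairwise adjacent, and any tree decomposition puts a clique entirely inside one bag — forcing width ≥ 4. The upper and lower bounds meet at 4, so that is the treewidth.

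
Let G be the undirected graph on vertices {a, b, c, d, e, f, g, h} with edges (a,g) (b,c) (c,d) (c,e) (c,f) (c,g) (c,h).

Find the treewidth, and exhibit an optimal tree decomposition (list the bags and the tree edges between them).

Treewidth 1.
Bags: B1 = {a, g}  B2 = {c, g}  B3 = {c, f}  B4 = {b, c}  B5 = {c, e}  B6 = {c, d}  B7 = {c, h}
Tree: B1–B2, B2–B3, B2–B4, B3–B5, B4–B6, B2–B7

Each bag holds 2 vertices, so the decomposition has width 1, which upper-bounds the treewidth. Since G has at least one edge (e.g. a–g), it is not an edgeless graph, so tw(G) ≥ 1. Hence tw(G) = 1 exactly.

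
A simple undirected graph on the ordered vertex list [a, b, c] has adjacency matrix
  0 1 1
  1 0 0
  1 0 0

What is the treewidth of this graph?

1

A width-1 tree decomposition is:
Bags: B1 = {a, c}  B2 = {a, b}
Tree: B1–B2
Each bag holds 2 vertices, so the decomposition has width 1, which upper-bounds the treewidth. Any graph with an edge has treewidth ≥ 1, and G has the edge a–c. Combining the bounds, tw(G) = 1.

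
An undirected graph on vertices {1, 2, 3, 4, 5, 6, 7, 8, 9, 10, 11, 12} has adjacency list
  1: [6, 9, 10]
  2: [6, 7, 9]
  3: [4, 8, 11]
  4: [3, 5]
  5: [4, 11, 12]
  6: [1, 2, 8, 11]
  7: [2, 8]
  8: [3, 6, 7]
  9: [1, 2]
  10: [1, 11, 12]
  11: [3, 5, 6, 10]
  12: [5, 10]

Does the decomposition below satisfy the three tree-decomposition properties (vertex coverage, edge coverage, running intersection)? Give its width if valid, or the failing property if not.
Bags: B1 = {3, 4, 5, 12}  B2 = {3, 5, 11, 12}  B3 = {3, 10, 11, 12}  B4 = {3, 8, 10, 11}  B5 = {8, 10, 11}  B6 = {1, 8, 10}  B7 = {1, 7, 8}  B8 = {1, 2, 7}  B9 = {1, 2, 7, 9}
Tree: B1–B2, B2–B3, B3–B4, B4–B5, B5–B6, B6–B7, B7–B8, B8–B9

No — vertex 6 appears in no bag.

A tree decomposition must satisfy three properties: every vertex lies in some bag; for every edge, both endpoints lie together in some bag; and for every vertex, the bags containing it form a connected subtree. Here vertex 6 appears in no bag, so the decomposition is invalid.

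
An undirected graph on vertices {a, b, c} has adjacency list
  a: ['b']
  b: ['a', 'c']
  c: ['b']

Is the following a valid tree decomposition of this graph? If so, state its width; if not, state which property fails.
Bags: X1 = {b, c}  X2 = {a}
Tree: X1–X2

A tree decomposition must satisfy three properties: every vertex lies in some bag; for every edge, both endpoints lie together in some bag; and for every vertex, the bags containing it form a connected subtree. Here edge (b,a) lies in no bag, so the decomposition is invalid.

No — edge (b,a) lies in no bag.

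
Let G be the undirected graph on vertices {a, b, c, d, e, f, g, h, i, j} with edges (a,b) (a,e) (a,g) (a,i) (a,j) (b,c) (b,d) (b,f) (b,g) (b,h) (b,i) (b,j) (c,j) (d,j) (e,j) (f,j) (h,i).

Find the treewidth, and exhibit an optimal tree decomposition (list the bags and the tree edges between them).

Treewidth 2.
One such decomposition:
Bags: B1 = {a, b, j}  B2 = {a, b, i}  B3 = {a, b, g}  B4 = {a, e, j}  B5 = {b, c, j}  B6 = {b, h, i}  B7 = {b, f, j}  B8 = {b, d, j}
Tree: B1–B2, B1–B3, B1–B4, B1–B5, B2–B6, B5–B7, B5–B8

Each bag holds 3 vertices, so the decomposition has width 2, which upper-bounds the treewidth. For the lower bound, the 3 vertices {a, e, j} are pairwise adjacent, and any tree decomposition puts a clique entirely inside one bag — forcing width ≥ 2. The upper and lower bounds meet at 2, so that is the treewidth.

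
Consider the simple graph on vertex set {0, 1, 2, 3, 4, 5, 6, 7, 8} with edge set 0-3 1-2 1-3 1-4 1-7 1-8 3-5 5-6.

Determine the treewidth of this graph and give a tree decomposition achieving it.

Treewidth 1.
One such decomposition:
Bags: B1 = {1, 3}  B2 = {3, 5}  B3 = {5, 6}  B4 = {1, 8}  B5 = {1, 7}  B6 = {0, 3}  B7 = {1, 4}  B8 = {1, 2}
Tree: B1–B2, B2–B3, B1–B4, B4–B5, B2–B6, B5–B7, B4–B8

Every bag has size at most 2, so the width is 2 − 1 = 1 and tw(G) ≤ 1. Any graph with an edge has treewidth ≥ 1, and G has the edge 3–1. Combining the bounds, tw(G) = 1.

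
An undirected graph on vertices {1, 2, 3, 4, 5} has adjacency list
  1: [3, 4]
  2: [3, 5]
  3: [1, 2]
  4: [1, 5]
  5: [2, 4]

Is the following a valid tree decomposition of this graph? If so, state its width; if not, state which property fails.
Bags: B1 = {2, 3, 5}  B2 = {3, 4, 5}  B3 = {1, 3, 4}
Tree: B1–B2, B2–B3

Yes; width 2.

Every vertex of G appears in some bag (union = {1, 2, 3, 4, 5}); every edge is covered by a bag; and for each vertex v the set of bags containing v is connected in the bag tree. The decomposition is therefore valid. The largest bag has 3 vertices, so the width is 2.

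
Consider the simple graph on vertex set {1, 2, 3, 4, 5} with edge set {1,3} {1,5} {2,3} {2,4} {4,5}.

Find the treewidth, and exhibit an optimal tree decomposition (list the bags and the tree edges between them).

Every bag has size at most 3, so the width is 3 − 1 = 2 and tw(G) ≤ 2. For the lower bound, G contains the cycle 2–4–5–1–3–2, so G is not a forest; only forests have treewidth ≤ 1, hence tw(G) ≥ 2. The upper and lower bounds meet at 2, so that is the treewidth.

Treewidth 2.
Bags: B1 = {2, 4, 5}  B2 = {1, 2, 5}  B3 = {1, 2, 3}
Tree: B1–B2, B2–B3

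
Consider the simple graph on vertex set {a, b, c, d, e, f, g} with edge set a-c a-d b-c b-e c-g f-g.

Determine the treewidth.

1

A width-1 tree decomposition is:
Bags: B1 = {b, c}  B2 = {a, c}  B3 = {c, g}  B4 = {f, g}  B5 = {a, d}  B6 = {b, e}
Tree: B1–B2, B2–B3, B3–B4, B2–B5, B1–B6
The largest bag has 2 vertices, giving width 1; this decomposition certifies tw(G) ≤ 1. G has an edge, so its treewidth is at least 1. Combining the bounds, tw(G) = 1.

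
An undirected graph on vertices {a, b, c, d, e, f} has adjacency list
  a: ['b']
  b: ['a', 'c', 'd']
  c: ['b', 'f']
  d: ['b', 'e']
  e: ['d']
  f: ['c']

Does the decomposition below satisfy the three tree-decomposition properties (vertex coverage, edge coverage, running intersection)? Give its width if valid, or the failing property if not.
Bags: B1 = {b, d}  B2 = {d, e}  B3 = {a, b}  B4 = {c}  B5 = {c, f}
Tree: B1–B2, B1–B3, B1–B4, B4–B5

A tree decomposition must satisfy three properties: every vertex lies in some bag; for every edge, both endpoints lie together in some bag; and for every vertex, the bags containing it form a connected subtree. Here edge (b,c) lies in no bag, so the decomposition is invalid.

No — edge (b,c) lies in no bag.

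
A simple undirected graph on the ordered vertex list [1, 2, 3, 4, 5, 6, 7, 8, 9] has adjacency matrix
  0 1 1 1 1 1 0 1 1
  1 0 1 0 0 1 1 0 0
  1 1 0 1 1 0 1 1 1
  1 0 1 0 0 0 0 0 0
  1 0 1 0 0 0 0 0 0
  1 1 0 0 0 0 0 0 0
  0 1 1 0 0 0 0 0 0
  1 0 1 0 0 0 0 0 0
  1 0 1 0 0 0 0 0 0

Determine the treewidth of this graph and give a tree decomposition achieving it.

Each bag holds 3 vertices, so the decomposition has width 2, which upper-bounds the treewidth. Conversely, {1, 2, 3} is a clique of size 3, and the vertices of any clique must share a bag in every tree decomposition; so some bag has ≥ 3 vertices and tw(G) ≥ 2. Hence tw(G) = 2 exactly.

Treewidth 2.
One such decomposition:
Bags: B1 = {1, 3, 9}  B2 = {1, 3, 5}  B3 = {1, 2, 3}  B4 = {1, 3, 8}  B5 = {1, 3, 4}  B6 = {1, 2, 6}  B7 = {2, 3, 7}
Tree: B1–B2, B2–B3, B3–B4, B4–B5, B3–B6, B3–B7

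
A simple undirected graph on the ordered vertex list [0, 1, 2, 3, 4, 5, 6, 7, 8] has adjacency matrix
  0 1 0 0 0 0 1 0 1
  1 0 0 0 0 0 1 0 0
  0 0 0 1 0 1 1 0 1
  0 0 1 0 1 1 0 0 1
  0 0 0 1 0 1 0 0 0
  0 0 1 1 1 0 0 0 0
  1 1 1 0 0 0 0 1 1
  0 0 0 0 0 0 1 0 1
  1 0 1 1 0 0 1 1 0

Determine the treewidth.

A width-2 tree decomposition is:
Bags: B1 = {2, 3, 8}  B2 = {2, 3, 5}  B3 = {2, 6, 8}  B4 = {6, 7, 8}  B5 = {0, 6, 8}  B6 = {0, 1, 6}  B7 = {3, 4, 5}
Tree: B1–B2, B1–B3, B3–B4, B4–B5, B5–B6, B2–B7
The largest bag has 3 vertices, giving width 2; this decomposition certifies tw(G) ≤ 2. On the other hand G contains the 3-clique {2, 3, 8}. A clique must lie in a single bag of any decomposition, so no decomposition can have width below 2. Combining the bounds, tw(G) = 2.

2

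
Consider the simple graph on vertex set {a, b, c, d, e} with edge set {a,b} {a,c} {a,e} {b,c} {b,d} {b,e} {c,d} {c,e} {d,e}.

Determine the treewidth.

A width-3 tree decomposition is:
Bags: B1 = {b, c, d, e}  B2 = {a, b, c, e}
Tree: B1–B2
The largest bag has 4 vertices, giving width 3; this decomposition certifies tw(G) ≤ 3. Conversely, {b, c, d, e} is a clique of size 4, and the vertices of any clique must share a bag in every tree decomposition; so some bag has ≥ 4 vertices and tw(G) ≥ 3. Combining the bounds, tw(G) = 3.

3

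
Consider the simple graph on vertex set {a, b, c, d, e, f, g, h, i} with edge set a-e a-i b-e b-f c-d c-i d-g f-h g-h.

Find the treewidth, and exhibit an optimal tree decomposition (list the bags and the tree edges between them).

Treewidth 2.
One optimal decomposition is:
Bags: B1 = {a, e, i}  B2 = {b, e, i}  B3 = {b, f, i}  B4 = {f, h, i}  B5 = {g, h, i}  B6 = {d, g, i}  B7 = {c, d, i}
Tree: B1–B2, B2–B3, B3–B4, B4–B5, B5–B6, B6–B7

Every bag has size at most 3, so the width is 3 − 1 = 2 and tw(G) ≤ 2. Since i–a–e–b–f–h–g–d–c–i is a cycle in G, G is not acyclic. Forests are exactly the graphs of treewidth ≤ 1, so tw(G) ≥ 2. Therefore the treewidth is 2.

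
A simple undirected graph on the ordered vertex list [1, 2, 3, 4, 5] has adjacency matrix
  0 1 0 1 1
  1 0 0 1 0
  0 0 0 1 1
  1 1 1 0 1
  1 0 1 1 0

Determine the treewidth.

A width-2 tree decomposition is:
Bags: B1 = {1, 4, 5}  B2 = {1, 2, 4}  B3 = {3, 4, 5}
Tree: B1–B2, B1–B3
Every bag has size at most 3, so the width is 3 − 1 = 2 and tw(G) ≤ 2. For the lower bound, the 3 vertices {1, 2, 4} are pairwise adjacent, and any tree decomposition puts a clique entirely inside one bag — forcing width ≥ 2. Therefore the treewidth is 2.

2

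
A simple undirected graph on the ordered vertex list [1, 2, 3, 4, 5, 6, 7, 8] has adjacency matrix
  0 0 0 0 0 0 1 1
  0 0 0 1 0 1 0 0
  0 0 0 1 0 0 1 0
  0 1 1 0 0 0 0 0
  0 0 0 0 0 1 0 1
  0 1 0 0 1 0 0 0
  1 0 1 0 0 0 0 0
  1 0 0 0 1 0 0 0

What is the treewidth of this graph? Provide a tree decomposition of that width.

Treewidth 2.
Bags: B1 = {2, 4, 6}  B2 = {4, 5, 6}  B3 = {4, 5, 8}  B4 = {1, 4, 8}  B5 = {1, 4, 7}  B6 = {3, 4, 7}
Tree: B1–B2, B2–B3, B3–B4, B4–B5, B5–B6

The largest bag has 3 vertices, giving width 2; this decomposition certifies tw(G) ≤ 2. The edges 4–2–6–5–8–1–7–3–4 form a cycle, so G is not a tree and its treewidth is at least 2. Therefore the treewidth is 2.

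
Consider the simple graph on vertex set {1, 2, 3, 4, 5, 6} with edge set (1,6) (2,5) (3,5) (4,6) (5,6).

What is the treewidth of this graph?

A width-1 tree decomposition is:
Bags: B1 = {5, 6}  B2 = {1, 6}  B3 = {2, 5}  B4 = {4, 6}  B5 = {3, 5}
Tree: B1–B2, B1–B3, B1–B4, B1–B5
The largest bag has 2 vertices, giving width 1; this decomposition certifies tw(G) ≤ 1. Any graph with an edge has treewidth ≥ 1, and G has the edge 5–6. Therefore the treewidth is 1.

1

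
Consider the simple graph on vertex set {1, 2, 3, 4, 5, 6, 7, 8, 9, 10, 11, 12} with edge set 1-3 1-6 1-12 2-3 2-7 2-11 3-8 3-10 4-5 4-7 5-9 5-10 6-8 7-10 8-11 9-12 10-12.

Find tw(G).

A width-3 tree decomposition is:
Bags: B1 = {2, 6, 8, 11}  B2 = {2, 3, 6, 8}  B3 = {1, 2, 3, 6}  B4 = {1, 2, 3, 7}  B5 = {1, 3, 7, 10}  B6 = {1, 7, 10, 12}  B7 = {4, 7, 10, 12}  B8 = {4, 5, 10, 12}  B9 = {4, 5, 9, 12}
Tree: B1–B2, B2–B3, B3–B4, B4–B5, B5–B6, B6–B7, B7–B8, B8–B9
Each bag holds 4 vertices, so the decomposition has width 3, which upper-bounds the treewidth. For the lower bound: the 4 vertex sets {6,8,11}, {2}, {3}, {1,7,10,12} are disjoint, each induces a connected subgraph, and every pair is joined by at least one edge of G. Contracting each set to a single vertex therefore yields K_{4} as a minor, and since treewidth is minor-monotone, tw(G) ≥ tw(K_{4}) = 3. The upper and lower bounds meet at 3, so that is the treewidth.

3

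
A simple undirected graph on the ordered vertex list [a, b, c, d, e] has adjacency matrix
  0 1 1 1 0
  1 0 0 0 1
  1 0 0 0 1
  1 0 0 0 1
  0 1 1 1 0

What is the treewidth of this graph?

A width-2 tree decomposition is:
Bags: B1 = {a, d, e}  B2 = {a, b, e}  B3 = {a, c, e}
Tree: B1–B2, B2–B3
The largest bag has 3 vertices, giving width 2; this decomposition certifies tw(G) ≤ 2. The edges d–e–b–a–d form a cycle, so G is not a tree and its treewidth is at least 2. The upper and lower bounds meet at 2, so that is the treewidth.

2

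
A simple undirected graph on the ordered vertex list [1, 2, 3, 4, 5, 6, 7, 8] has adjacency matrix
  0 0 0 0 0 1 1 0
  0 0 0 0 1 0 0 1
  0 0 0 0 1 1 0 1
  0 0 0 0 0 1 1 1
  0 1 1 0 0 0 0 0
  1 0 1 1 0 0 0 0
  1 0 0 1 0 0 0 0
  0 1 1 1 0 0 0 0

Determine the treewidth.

2

A width-2 tree decomposition is:
Bags: B1 = {2, 3, 5}  B2 = {2, 3, 8}  B3 = {3, 6, 8}  B4 = {4, 6, 8}  B5 = {1, 4, 6}  B6 = {1, 4, 7}
Tree: B1–B2, B2–B3, B3–B4, B4–B5, B5–B6
Each bag holds 3 vertices, so the decomposition has width 2, which upper-bounds the treewidth. Since 5–2–8–3–5 is a cycle in G, G is not acyclic. Forests are exactly the graphs of treewidth ≤ 1, so tw(G) ≥ 2. Hence tw(G) = 2 exactly.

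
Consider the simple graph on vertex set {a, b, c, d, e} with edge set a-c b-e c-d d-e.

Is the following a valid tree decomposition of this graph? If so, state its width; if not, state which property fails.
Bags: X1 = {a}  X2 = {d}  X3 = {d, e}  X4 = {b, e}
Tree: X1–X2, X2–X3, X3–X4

No — vertex c appears in no bag.

A tree decomposition must satisfy three properties: every vertex lies in some bag; for every edge, both endpoints lie together in some bag; and for every vertex, the bags containing it form a connected subtree. Here vertex c appears in no bag, so the decomposition is invalid.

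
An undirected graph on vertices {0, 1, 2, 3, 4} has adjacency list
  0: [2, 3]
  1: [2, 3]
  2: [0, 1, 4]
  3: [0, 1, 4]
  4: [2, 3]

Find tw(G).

2

A width-2 tree decomposition is:
Bags: B1 = {0, 2, 3}  B2 = {1, 2, 3}  B3 = {2, 3, 4}
Tree: B1–B2, B2–B3
Every bag has size at most 3, so the width is 3 − 1 = 2 and tw(G) ≤ 2. For the lower bound, G contains the cycle 0–2–1–3–0, so G is not a forest; only forests have treewidth ≤ 1, hence tw(G) ≥ 2. Combining the bounds, tw(G) = 2.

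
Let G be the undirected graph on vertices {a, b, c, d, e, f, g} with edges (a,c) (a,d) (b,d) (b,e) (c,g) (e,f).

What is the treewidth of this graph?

1

A width-1 tree decomposition is:
Bags: B1 = {c, g}  B2 = {a, c}  B3 = {a, d}  B4 = {b, d}  B5 = {b, e}  B6 = {e, f}
Tree: B1–B2, B2–B3, B3–B4, B4–B5, B5–B6
The largest bag has 2 vertices, giving width 1; this decomposition certifies tw(G) ≤ 1. G has an edge, so its treewidth is at least 1. The upper and lower bounds meet at 1, so that is the treewidth.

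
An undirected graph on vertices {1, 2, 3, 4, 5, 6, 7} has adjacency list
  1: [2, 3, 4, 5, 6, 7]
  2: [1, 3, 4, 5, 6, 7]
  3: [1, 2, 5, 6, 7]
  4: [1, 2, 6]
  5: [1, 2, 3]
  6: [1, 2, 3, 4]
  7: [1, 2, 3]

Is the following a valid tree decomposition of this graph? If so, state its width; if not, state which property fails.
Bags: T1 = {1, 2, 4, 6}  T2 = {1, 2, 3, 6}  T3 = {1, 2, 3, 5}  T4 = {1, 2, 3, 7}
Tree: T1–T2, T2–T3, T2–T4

Every vertex of G appears in some bag (union = {1, 2, 3, 4, 5, 6, 7}); every edge is covered by a bag; and for each vertex v the set of bags containing v is connected in the bag tree. The decomposition is therefore valid. The largest bag has 4 vertices, so the width is 3.

Yes; width 3.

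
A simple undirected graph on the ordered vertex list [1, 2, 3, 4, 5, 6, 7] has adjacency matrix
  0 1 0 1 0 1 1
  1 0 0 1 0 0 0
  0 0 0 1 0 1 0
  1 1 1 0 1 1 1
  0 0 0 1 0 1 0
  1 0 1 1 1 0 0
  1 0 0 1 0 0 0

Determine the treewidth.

A width-2 tree decomposition is:
Bags: B1 = {1, 4, 6}  B2 = {4, 5, 6}  B3 = {1, 2, 4}  B4 = {1, 4, 7}  B5 = {3, 4, 6}
Tree: B1–B2, B1–B3, B1–B4, B2–B5
The largest bag has 3 vertices, giving width 2; this decomposition certifies tw(G) ≤ 2. Conversely, {1, 2, 4} is a clique of size 3, and the vertices of any clique must share a bag in every tree decomposition; so some bag has ≥ 3 vertices and tw(G) ≥ 2. Hence tw(G) = 2 exactly.

2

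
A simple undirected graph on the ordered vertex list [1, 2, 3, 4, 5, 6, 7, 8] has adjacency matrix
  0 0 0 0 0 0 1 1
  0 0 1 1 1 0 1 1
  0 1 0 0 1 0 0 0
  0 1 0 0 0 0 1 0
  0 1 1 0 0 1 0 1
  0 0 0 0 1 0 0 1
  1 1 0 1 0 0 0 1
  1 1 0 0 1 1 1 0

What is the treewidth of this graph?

A width-2 tree decomposition is:
Bags: B1 = {2, 7, 8}  B2 = {2, 5, 8}  B3 = {2, 4, 7}  B4 = {2, 3, 5}  B5 = {1, 7, 8}  B6 = {5, 6, 8}
Tree: B1–B2, B1–B3, B2–B4, B1–B5, B2–B6
The largest bag has 3 vertices, giving width 2; this decomposition certifies tw(G) ≤ 2. For the lower bound, the 3 vertices {1, 7, 8} are pairwise adjacent, and any tree decomposition puts a clique entirely inside one bag — forcing width ≥ 2. Combining the bounds, tw(G) = 2.

2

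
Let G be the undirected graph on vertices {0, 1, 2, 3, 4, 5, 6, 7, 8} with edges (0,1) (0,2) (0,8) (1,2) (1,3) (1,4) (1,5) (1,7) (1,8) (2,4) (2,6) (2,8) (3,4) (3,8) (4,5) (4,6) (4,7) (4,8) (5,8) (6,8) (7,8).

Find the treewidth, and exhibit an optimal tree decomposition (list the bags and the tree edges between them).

Each bag holds 4 vertices, so the decomposition has width 3, which upper-bounds the treewidth. Conversely, {0, 1, 2, 8} is a clique of size 4, and the vertices of any clique must share a bag in every tree decomposition; so some bag has ≥ 4 vertices and tw(G) ≥ 3. Therefore the treewidth is 3.

Treewidth 3.
One optimal decomposition is:
Bags: B1 = {1, 4, 5, 8}  B2 = {1, 2, 4, 8}  B3 = {1, 4, 7, 8}  B4 = {0, 1, 2, 8}  B5 = {2, 4, 6, 8}  B6 = {1, 3, 4, 8}
Tree: B1–B2, B1–B3, B2–B4, B2–B5, B1–B6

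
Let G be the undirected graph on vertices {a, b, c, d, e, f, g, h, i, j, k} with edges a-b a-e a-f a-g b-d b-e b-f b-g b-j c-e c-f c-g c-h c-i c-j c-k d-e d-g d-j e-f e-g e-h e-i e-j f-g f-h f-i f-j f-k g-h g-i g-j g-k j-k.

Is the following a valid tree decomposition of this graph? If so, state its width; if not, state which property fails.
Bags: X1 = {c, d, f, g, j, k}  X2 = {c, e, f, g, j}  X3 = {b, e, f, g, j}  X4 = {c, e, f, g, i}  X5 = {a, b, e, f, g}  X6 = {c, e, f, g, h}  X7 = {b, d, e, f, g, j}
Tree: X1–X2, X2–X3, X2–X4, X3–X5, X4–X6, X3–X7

A tree decomposition must satisfy three properties: every vertex lies in some bag; for every edge, both endpoints lie together in some bag; and for every vertex, the bags containing it form a connected subtree. Here bags containing vertex d are not connected in the tree, so the decomposition is invalid.

No — bags containing vertex d are not connected in the tree.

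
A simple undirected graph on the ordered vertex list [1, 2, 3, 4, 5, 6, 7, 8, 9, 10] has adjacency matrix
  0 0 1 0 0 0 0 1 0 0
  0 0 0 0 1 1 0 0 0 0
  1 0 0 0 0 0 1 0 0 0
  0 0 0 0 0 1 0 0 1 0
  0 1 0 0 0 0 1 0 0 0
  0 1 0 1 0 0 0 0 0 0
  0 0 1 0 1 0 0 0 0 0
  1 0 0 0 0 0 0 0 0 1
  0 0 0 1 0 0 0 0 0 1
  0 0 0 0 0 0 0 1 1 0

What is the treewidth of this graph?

2

A width-2 tree decomposition is:
Bags: B1 = {8, 9, 10}  B2 = {4, 8, 9}  B3 = {4, 6, 8}  B4 = {2, 6, 8}  B5 = {2, 5, 8}  B6 = {5, 7, 8}  B7 = {3, 7, 8}  B8 = {1, 3, 8}
Tree: B1–B2, B2–B3, B3–B4, B4–B5, B5–B6, B6–B7, B7–B8
Each bag holds 3 vertices, so the decomposition has width 2, which upper-bounds the treewidth. For the lower bound, G contains the cycle 8–10–9–4–6–2–5–7–3–1–8, so G is not a forest; only forests have treewidth ≤ 1, hence tw(G) ≥ 2. Hence tw(G) = 2 exactly.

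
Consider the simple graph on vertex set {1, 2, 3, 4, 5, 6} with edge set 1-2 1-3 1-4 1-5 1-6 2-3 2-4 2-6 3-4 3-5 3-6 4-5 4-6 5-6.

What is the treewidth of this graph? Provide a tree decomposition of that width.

Each bag holds 5 vertices, so the decomposition has width 4, which upper-bounds the treewidth. For the lower bound, the 5 vertices {1, 2, 3, 4, 6} are pairwise adjacent, and any tree decomposition puts a clique entirely inside one bag — forcing width ≥ 4. The upper and lower bounds meet at 4, so that is the treewidth.

Treewidth 4.
One optimal decomposition is:
Bags: B1 = {1, 2, 3, 4, 6}  B2 = {1, 3, 4, 5, 6}
Tree: B1–B2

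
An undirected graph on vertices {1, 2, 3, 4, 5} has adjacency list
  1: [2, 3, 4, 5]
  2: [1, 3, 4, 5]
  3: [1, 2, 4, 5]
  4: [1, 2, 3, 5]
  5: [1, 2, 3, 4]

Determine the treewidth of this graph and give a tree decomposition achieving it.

Treewidth 4.
One optimal decomposition is:
Bags: B1 = {1, 2, 3, 4, 5}
Tree: (single bag)

A single bag containing all 5 vertices is trivially a valid decomposition of width 4. On the other hand G contains the 5-clique {1, 2, 3, 4, 5}. A clique must lie in a single bag of any decomposition, so no decomposition can have width below 4. Hence tw(G) = 4 exactly.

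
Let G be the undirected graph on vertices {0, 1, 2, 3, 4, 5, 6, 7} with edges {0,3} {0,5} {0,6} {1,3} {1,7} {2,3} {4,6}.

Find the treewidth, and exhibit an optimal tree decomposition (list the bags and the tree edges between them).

Treewidth 1.
One optimal decomposition is:
Bags: B1 = {1, 3}  B2 = {2, 3}  B3 = {0, 3}  B4 = {1, 7}  B5 = {0, 6}  B6 = {0, 5}  B7 = {4, 6}
Tree: B1–B2, B1–B3, B1–B4, B3–B5, B3–B6, B5–B7

Every bag has size at most 2, so the width is 2 − 1 = 1 and tw(G) ≤ 1. G has an edge, so its treewidth is at least 1. Hence tw(G) = 1 exactly.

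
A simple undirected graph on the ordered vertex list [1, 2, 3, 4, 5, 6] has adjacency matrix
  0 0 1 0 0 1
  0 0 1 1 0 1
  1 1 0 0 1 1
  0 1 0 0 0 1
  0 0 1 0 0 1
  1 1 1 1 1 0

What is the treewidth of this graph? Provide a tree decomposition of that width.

Each bag holds 3 vertices, so the decomposition has width 2, which upper-bounds the treewidth. For the lower bound, the 3 vertices {1, 3, 6} are pairwise adjacent, and any tree decomposition puts a clique entirely inside one bag — forcing width ≥ 2. The upper and lower bounds meet at 2, so that is the treewidth.

Treewidth 2.
One optimal decomposition is:
Bags: B1 = {3, 5, 6}  B2 = {2, 3, 6}  B3 = {1, 3, 6}  B4 = {2, 4, 6}
Tree: B1–B2, B1–B3, B2–B4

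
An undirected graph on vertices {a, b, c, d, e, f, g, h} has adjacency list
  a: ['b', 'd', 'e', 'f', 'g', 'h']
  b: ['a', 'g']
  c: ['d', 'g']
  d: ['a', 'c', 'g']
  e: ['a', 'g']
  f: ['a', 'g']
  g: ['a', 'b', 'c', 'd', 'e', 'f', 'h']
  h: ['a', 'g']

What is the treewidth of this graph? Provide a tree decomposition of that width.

Treewidth 2.
Bags: B1 = {a, d, g}  B2 = {c, d, g}  B3 = {a, f, g}  B4 = {a, e, g}  B5 = {a, b, g}  B6 = {a, g, h}
Tree: B1–B2, B1–B3, B3–B4, B1–B5, B4–B6

The largest bag has 3 vertices, giving width 2; this decomposition certifies tw(G) ≤ 2. Conversely, {c, d, g} is a clique of size 3, and the vertices of any clique must share a bag in every tree decomposition; so some bag has ≥ 3 vertices and tw(G) ≥ 2. Therefore the treewidth is 2.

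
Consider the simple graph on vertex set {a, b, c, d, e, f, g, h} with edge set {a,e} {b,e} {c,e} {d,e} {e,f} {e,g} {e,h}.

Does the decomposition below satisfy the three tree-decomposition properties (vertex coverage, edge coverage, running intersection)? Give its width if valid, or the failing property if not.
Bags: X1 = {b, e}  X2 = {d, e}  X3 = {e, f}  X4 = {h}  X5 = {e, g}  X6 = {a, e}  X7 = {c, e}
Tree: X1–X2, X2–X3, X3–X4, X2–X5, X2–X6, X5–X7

No — edge (e,h) lies in no bag.

A tree decomposition must satisfy three properties: every vertex lies in some bag; for every edge, both endpoints lie together in some bag; and for every vertex, the bags containing it form a connected subtree. Here edge (e,h) lies in no bag, so the decomposition is invalid.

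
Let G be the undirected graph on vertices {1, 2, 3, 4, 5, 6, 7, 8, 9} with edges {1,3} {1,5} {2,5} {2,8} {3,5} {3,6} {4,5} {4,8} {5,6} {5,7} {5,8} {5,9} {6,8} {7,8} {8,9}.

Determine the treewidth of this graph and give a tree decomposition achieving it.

The largest bag has 3 vertices, giving width 2; this decomposition certifies tw(G) ≤ 2. For the lower bound, the 3 vertices {2, 5, 8} are pairwise adjacent, and any tree decomposition puts a clique entirely inside one bag — forcing width ≥ 2. The upper and lower bounds meet at 2, so that is the treewidth.

Treewidth 2.
One such decomposition:
Bags: B1 = {4, 5, 8}  B2 = {5, 7, 8}  B3 = {5, 6, 8}  B4 = {3, 5, 6}  B5 = {5, 8, 9}  B6 = {1, 3, 5}  B7 = {2, 5, 8}
Tree: B1–B2, B2–B3, B3–B4, B3–B5, B4–B6, B1–B7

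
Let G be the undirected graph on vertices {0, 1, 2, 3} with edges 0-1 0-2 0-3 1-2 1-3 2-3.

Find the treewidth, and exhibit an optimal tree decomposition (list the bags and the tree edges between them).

A single bag containing all 4 vertices is trivially a valid decomposition of width 3. On the other hand G contains the 4-clique {0, 1, 2, 3}. A clique must lie in a single bag of any decomposition, so no decomposition can have width below 3. The upper and lower bounds meet at 3, so that is the treewidth.

Treewidth 3.
Bags: B1 = {0, 1, 2, 3}
Tree: (single bag)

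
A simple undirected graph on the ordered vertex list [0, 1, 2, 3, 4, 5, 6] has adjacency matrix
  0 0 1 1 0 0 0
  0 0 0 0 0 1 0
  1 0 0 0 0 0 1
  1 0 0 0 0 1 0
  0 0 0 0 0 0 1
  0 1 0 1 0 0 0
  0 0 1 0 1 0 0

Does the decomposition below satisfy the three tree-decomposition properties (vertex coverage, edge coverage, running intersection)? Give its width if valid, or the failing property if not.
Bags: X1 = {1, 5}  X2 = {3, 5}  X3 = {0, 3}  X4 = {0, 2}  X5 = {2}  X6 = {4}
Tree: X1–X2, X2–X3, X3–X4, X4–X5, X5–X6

A tree decomposition must satisfy three properties: every vertex lies in some bag; for every edge, both endpoints lie together in some bag; and for every vertex, the bags containing it form a connected subtree. Here vertex 6 appears in no bag, so the decomposition is invalid.

No — vertex 6 appears in no bag.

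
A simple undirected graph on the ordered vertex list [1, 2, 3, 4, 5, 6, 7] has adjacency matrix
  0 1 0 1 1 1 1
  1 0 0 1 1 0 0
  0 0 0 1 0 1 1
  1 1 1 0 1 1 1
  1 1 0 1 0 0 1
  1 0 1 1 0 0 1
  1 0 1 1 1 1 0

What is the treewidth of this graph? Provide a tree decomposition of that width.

Treewidth 3.
Bags: B1 = {1, 4, 5, 7}  B2 = {1, 2, 4, 5}  B3 = {1, 4, 6, 7}  B4 = {3, 4, 6, 7}
Tree: B1–B2, B1–B3, B3–B4

Every bag has size at most 4, so the width is 4 − 1 = 3 and tw(G) ≤ 3. Conversely, {1, 2, 4, 5} is a clique of size 4, and the vertices of any clique must share a bag in every tree decomposition; so some bag has ≥ 4 vertices and tw(G) ≥ 3. Combining the bounds, tw(G) = 3.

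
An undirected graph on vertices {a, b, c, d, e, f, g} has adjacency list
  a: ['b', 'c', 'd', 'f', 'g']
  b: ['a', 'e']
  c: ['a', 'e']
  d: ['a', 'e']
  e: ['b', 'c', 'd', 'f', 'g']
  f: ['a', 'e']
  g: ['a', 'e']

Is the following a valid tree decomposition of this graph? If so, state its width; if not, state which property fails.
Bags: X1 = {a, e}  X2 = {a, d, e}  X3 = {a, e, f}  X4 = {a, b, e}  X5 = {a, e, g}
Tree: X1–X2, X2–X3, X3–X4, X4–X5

A tree decomposition must satisfy three properties: every vertex lies in some bag; for every edge, both endpoints lie together in some bag; and for every vertex, the bags containing it form a connected subtree. Here vertex c appears in no bag, so the decomposition is invalid.

No — vertex c appears in no bag.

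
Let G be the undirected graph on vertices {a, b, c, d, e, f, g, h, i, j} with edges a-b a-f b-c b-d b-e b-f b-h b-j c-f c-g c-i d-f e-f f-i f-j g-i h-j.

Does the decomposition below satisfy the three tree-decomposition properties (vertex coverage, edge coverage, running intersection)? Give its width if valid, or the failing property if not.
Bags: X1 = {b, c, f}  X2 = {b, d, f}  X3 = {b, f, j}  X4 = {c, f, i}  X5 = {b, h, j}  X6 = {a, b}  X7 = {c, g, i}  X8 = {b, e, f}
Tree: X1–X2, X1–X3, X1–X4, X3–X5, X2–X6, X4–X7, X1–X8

No — edge (f,a) lies in no bag.

A tree decomposition must satisfy three properties: every vertex lies in some bag; for every edge, both endpoints lie together in some bag; and for every vertex, the bags containing it form a connected subtree. Here edge (f,a) lies in no bag, so the decomposition is invalid.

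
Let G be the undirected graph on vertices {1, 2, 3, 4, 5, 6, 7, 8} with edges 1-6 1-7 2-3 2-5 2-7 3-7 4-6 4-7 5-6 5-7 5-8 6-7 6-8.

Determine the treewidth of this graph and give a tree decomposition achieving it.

Every bag has size at most 3, so the width is 3 − 1 = 2 and tw(G) ≤ 2. For the lower bound, the 3 vertices {5, 6, 8} are pairwise adjacent, and any tree decomposition puts a clique entirely inside one bag — forcing width ≥ 2. Hence tw(G) = 2 exactly.

Treewidth 2.
One optimal decomposition is:
Bags: B1 = {2, 5, 7}  B2 = {5, 6, 7}  B3 = {1, 6, 7}  B4 = {5, 6, 8}  B5 = {4, 6, 7}  B6 = {2, 3, 7}
Tree: B1–B2, B2–B3, B2–B4, B3–B5, B1–B6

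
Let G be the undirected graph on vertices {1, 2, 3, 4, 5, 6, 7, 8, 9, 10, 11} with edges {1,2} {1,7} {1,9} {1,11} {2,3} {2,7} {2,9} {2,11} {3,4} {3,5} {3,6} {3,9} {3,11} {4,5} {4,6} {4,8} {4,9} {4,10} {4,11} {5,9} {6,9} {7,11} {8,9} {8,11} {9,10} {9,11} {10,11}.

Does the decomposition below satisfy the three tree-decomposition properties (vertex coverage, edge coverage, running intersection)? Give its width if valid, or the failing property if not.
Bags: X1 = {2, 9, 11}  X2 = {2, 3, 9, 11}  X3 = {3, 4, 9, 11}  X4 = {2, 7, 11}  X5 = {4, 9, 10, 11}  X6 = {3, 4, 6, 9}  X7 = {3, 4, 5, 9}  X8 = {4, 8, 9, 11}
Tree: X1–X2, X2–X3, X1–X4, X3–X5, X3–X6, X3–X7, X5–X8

No — vertex 1 appears in no bag.

A tree decomposition must satisfy three properties: every vertex lies in some bag; for every edge, both endpoints lie together in some bag; and for every vertex, the bags containing it form a connected subtree. Here vertex 1 appears in no bag, so the decomposition is invalid.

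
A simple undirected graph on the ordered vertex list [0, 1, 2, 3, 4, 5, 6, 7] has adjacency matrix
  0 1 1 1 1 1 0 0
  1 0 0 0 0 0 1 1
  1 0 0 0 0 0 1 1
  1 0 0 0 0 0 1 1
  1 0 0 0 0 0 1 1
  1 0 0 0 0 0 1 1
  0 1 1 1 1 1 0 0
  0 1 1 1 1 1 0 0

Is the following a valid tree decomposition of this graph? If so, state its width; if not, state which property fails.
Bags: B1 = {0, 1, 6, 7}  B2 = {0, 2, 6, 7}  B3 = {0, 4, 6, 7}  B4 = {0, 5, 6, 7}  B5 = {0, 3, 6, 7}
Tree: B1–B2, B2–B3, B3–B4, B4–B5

Every vertex of G appears in some bag (union = {0, 1, 2, 3, 4, 5, 6, 7}); every edge is covered by a bag; and for each vertex v the set of bags containing v is connected in the bag tree. The decomposition is therefore valid. The largest bag has 4 vertices, so the width is 3.

Yes; width 3.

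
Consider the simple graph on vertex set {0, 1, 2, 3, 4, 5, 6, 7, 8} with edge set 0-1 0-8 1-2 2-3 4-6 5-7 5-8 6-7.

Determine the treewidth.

1

A width-1 tree decomposition is:
Bags: B1 = {4, 6}  B2 = {6, 7}  B3 = {5, 7}  B4 = {5, 8}  B5 = {0, 8}  B6 = {0, 1}  B7 = {1, 2}  B8 = {2, 3}
Tree: B1–B2, B2–B3, B3–B4, B4–B5, B5–B6, B6–B7, B7–B8
Each bag holds 2 vertices, so the decomposition has width 1, which upper-bounds the treewidth. G has an edge, so its treewidth is at least 1. Hence tw(G) = 1 exactly.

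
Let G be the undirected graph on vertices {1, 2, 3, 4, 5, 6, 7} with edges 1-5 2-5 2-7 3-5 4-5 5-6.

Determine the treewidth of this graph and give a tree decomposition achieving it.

Treewidth 1.
Bags: B1 = {3, 5}  B2 = {2, 5}  B3 = {4, 5}  B4 = {5, 6}  B5 = {2, 7}  B6 = {1, 5}
Tree: B1–B2, B2–B3, B3–B4, B2–B5, B1–B6

Every bag has size at most 2, so the width is 2 − 1 = 1 and tw(G) ≤ 1. Since G has at least one edge (e.g. 5–3), it is not an edgeless graph, so tw(G) ≥ 1. The upper and lower bounds meet at 1, so that is the treewidth.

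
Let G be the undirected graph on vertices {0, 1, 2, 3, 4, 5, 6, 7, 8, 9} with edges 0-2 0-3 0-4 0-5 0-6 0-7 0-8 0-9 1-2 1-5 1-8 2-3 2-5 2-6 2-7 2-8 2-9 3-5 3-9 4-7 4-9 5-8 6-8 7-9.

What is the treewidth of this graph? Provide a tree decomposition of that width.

The largest bag has 4 vertices, giving width 3; this decomposition certifies tw(G) ≤ 3. For the lower bound, the 4 vertices {0, 2, 5, 8} are pairwise adjacent, and any tree decomposition puts a clique entirely inside one bag — forcing width ≥ 3. Combining the bounds, tw(G) = 3.

Treewidth 3.
One such decomposition:
Bags: B1 = {0, 2, 3, 5}  B2 = {0, 2, 5, 8}  B3 = {1, 2, 5, 8}  B4 = {0, 2, 6, 8}  B5 = {0, 2, 3, 9}  B6 = {0, 2, 7, 9}  B7 = {0, 4, 7, 9}
Tree: B1–B2, B2–B3, B2–B4, B1–B5, B5–B6, B6–B7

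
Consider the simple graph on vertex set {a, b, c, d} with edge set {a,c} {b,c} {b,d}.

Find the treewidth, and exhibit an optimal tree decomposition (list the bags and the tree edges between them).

Treewidth 1.
Bags: B1 = {b, d}  B2 = {b, c}  B3 = {a, c}
Tree: B1–B2, B2–B3

Every bag has size at most 2, so the width is 2 − 1 = 1 and tw(G) ≤ 1. Since G has at least one edge (e.g. d–b), it is not an edgeless graph, so tw(G) ≥ 1. The upper and lower bounds meet at 1, so that is the treewidth.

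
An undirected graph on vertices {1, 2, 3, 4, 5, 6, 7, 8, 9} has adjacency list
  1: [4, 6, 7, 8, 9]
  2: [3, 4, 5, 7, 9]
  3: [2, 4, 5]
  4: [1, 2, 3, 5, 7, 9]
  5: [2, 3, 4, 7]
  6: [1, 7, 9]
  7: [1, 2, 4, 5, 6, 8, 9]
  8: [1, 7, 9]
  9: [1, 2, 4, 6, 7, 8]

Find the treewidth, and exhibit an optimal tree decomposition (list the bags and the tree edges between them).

Every bag has size at most 4, so the width is 4 − 1 = 3 and tw(G) ≤ 3. On the other hand G contains the 4-clique {2, 3, 4, 5}. A clique must lie in a single bag of any decomposition, so no decomposition can have width below 3. Hence tw(G) = 3 exactly.

Treewidth 3.
One such decomposition:
Bags: B1 = {1, 4, 7, 9}  B2 = {2, 4, 7, 9}  B3 = {2, 4, 5, 7}  B4 = {1, 6, 7, 9}  B5 = {2, 3, 4, 5}  B6 = {1, 7, 8, 9}
Tree: B1–B2, B2–B3, B1–B4, B3–B5, B1–B6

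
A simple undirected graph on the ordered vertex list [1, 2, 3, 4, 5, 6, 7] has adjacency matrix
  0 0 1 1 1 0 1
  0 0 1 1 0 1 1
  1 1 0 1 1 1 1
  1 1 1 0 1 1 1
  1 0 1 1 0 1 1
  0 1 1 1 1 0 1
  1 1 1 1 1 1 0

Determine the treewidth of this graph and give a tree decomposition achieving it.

Treewidth 4.
Bags: B1 = {3, 4, 5, 6, 7}  B2 = {1, 3, 4, 5, 7}  B3 = {2, 3, 4, 6, 7}
Tree: B1–B2, B1–B3

Every bag has size at most 5, so the width is 5 − 1 = 4 and tw(G) ≤ 4. On the other hand G contains the 5-clique {2, 3, 4, 6, 7}. A clique must lie in a single bag of any decomposition, so no decomposition can have width below 4. The upper and lower bounds meet at 4, so that is the treewidth.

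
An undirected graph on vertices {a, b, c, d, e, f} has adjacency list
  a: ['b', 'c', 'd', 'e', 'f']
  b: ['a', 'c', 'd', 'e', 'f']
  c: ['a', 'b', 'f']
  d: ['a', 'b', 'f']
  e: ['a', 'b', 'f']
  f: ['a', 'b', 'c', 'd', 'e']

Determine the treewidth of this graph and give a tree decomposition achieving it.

Treewidth 3.
One such decomposition:
Bags: B1 = {a, b, c, f}  B2 = {a, b, d, f}  B3 = {a, b, e, f}
Tree: B1–B2, B1–B3

The largest bag has 4 vertices, giving width 3; this decomposition certifies tw(G) ≤ 3. Conversely, {a, b, d, f} is a clique of size 4, and the vertices of any clique must share a bag in every tree decomposition; so some bag has ≥ 4 vertices and tw(G) ≥ 3. Combining the bounds, tw(G) = 3.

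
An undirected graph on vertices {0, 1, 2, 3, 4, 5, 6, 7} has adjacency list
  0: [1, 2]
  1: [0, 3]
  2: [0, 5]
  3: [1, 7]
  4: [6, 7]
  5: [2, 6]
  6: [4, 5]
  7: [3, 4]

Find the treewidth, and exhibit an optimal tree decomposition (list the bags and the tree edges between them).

Treewidth 2.
Bags: B1 = {4, 5, 6}  B2 = {2, 4, 5}  B3 = {0, 2, 4}  B4 = {0, 1, 4}  B5 = {1, 3, 4}  B6 = {3, 4, 7}
Tree: B1–B2, B2–B3, B3–B4, B4–B5, B5–B6

Each bag holds 3 vertices, so the decomposition has width 2, which upper-bounds the treewidth. Since 4–6–5–2–0–1–3–7–4 is a cycle in G, G is not acyclic. Forests are exactly the graphs of treewidth ≤ 1, so tw(G) ≥ 2. Hence tw(G) = 2 exactly.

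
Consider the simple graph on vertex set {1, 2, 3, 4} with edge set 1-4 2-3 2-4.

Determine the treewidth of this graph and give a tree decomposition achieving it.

The largest bag has 2 vertices, giving width 1; this decomposition certifies tw(G) ≤ 1. Any graph with an edge has treewidth ≥ 1, and G has the edge 1–4. Therefore the treewidth is 1.

Treewidth 1.
One such decomposition:
Bags: B1 = {1, 4}  B2 = {2, 4}  B3 = {2, 3}
Tree: B1–B2, B2–B3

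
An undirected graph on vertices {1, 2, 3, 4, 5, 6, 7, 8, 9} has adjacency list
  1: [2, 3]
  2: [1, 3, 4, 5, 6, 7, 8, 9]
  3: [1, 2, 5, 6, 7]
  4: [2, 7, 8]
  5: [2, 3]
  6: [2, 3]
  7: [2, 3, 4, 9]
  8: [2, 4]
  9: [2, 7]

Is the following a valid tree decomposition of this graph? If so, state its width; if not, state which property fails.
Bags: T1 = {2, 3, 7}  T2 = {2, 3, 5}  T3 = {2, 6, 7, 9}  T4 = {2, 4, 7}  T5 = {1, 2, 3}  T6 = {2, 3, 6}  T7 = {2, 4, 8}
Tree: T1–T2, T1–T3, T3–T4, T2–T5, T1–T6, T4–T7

No — bags containing vertex 6 are not connected in the tree.

A tree decomposition must satisfy three properties: every vertex lies in some bag; for every edge, both endpoints lie together in some bag; and for every vertex, the bags containing it form a connected subtree. Here bags containing vertex 6 are not connected in the tree, so the decomposition is invalid.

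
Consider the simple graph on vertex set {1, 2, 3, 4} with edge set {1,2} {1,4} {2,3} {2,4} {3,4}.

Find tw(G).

A width-2 tree decomposition is:
Bags: B1 = {2, 3, 4}  B2 = {1, 2, 4}
Tree: B1–B2
The largest bag has 3 vertices, giving width 2; this decomposition certifies tw(G) ≤ 2. On the other hand G contains the 3-clique {1, 2, 4}. A clique must lie in a single bag of any decomposition, so no decomposition can have width below 2. The upper and lower bounds meet at 2, so that is the treewidth.

2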